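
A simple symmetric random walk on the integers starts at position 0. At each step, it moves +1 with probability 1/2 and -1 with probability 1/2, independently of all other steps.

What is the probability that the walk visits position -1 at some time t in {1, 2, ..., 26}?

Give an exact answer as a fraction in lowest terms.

Count via complement. Let g(t,s) = #length-t paths at position s with S_1..S_t all ≠ -1.
g(t,s) = g(t-1,s-1) + g(t-1,s+1) for s ≠ -1; g(t,-1) = 0.
t=0: g(0,0)=1
t=1: g(1,1)=1
t=2: g(2,0)=1 g(2,2)=1
t=3: g(3,1)=2 g(3,3)=1
t=4: g(4,0)=2 g(4,2)=3 g(4,4)=1
t=5: g(5,1)=5 g(5,3)=4 g(5,5)=1
t=6: g(6,0)=5 g(6,2)=9 g(6,4)=5 g(6,6)=1
t=7: g(7,1)=14 g(7,3)=14 g(7,5)=6 g(7,7)=1
t=8: g(8,0)=14 g(8,2)=28 g(8,4)=20 g(8,6)=7 g(8,8)=1
t=9: g(9,1)=42 g(9,3)=48 g(9,5)=27 g(9,7)=8 g(9,9)=1
t=10: g(10,0)=42 g(10,2)=90 g(10,4)=75 g(10,6)=35 g(10,8)=9 g(10,10)=1
t=11: g(11,1)=132 g(11,3)=165 g(11,5)=110 g(11,7)=44 g(11,9)=10 g(11,11)=1
t=12: g(12,0)=132 g(12,2)=297 g(12,4)=275 g(12,6)=154 g(12,8)=54 g(12,10)=11 g(12,12)=1
t=13: g(13,1)=429 g(13,3)=572 g(13,5)=429 g(13,7)=208 g(13,9)=65 g(13,11)=12 g(13,13)=1
t=14: g(14,0)=429 g(14,2)=1001 g(14,4)=1001 g(14,6)=637 g(14,8)=273 g(14,10)=77 g(14,12)=13 g(14,14)=1
t=15: g(15,1)=1430 g(15,3)=2002 g(15,5)=1638 g(15,7)=910 g(15,9)=350 g(15,11)=90 g(15,13)=14 g(15,15)=1
t=16: g(16,0)=1430 g(16,2)=3432 g(16,4)=3640 g(16,6)=2548 g(16,8)=1260 g(16,10)=440 g(16,12)=104 g(16,14)=15 g(16,16)=1
t=17: g(17,1)=4862 g(17,3)=7072 g(17,5)=6188 g(17,7)=3808 g(17,9)=1700 g(17,11)=544 g(17,13)=119 g(17,15)=16 g(17,17)=1
t=18: g(18,0)=4862 g(18,2)=11934 g(18,4)=13260 g(18,6)=9996 g(18,8)=5508 g(18,10)=2244 g(18,12)=663 g(18,14)=135 g(18,16)=17 g(18,18)=1
t=19: g(19,1)=16796 g(19,3)=25194 g(19,5)=23256 g(19,7)=15504 g(19,9)=7752 g(19,11)=2907 g(19,13)=798 g(19,15)=152 g(19,17)=18 g(19,19)=1
t=20: g(20,0)=16796 g(20,2)=41990 g(20,4)=48450 g(20,6)=38760 g(20,8)=23256 g(20,10)=10659 g(20,12)=3705 g(20,14)=950 g(20,16)=170 g(20,18)=19 g(20,20)=1
t=21: g(21,1)=58786 g(21,3)=90440 g(21,5)=87210 g(21,7)=62016 g(21,9)=33915 g(21,11)=14364 g(21,13)=4655 g(21,15)=1120 g(21,17)=189 g(21,19)=20 g(21,21)=1
t=22: g(22,0)=58786 g(22,2)=149226 g(22,4)=177650 g(22,6)=149226 g(22,8)=95931 g(22,10)=48279 g(22,12)=19019 g(22,14)=5775 g(22,16)=1309 g(22,18)=209 g(22,20)=21 g(22,22)=1
t=23: g(23,1)=208012 g(23,3)=326876 g(23,5)=326876 g(23,7)=245157 g(23,9)=144210 g(23,11)=67298 g(23,13)=24794 g(23,15)=7084 g(23,17)=1518 g(23,19)=230 g(23,21)=22 g(23,23)=1
t=24: g(24,0)=208012 g(24,2)=534888 g(24,4)=653752 g(24,6)=572033 g(24,8)=389367 g(24,10)=211508 g(24,12)=92092 g(24,14)=31878 g(24,16)=8602 g(24,18)=1748 g(24,20)=252 g(24,22)=23 g(24,24)=1
t=25: g(25,1)=742900 g(25,3)=1188640 g(25,5)=1225785 g(25,7)=961400 g(25,9)=600875 g(25,11)=303600 g(25,13)=123970 g(25,15)=40480 g(25,17)=10350 g(25,19)=2000 g(25,21)=275 g(25,23)=24 g(25,25)=1
t=26: g(26,0)=742900 g(26,2)=1931540 g(26,4)=2414425 g(26,6)=2187185 g(26,8)=1562275 g(26,10)=904475 g(26,12)=427570 g(26,14)=164450 g(26,16)=50830 g(26,18)=12350 g(26,20)=2275 g(26,22)=299 g(26,24)=25 g(26,26)=1
Paths never hitting -1: Σ_s g(26,s) = 10400600
Paths hitting -1: 2^26 - 10400600 = 56708264
P = 56708264/67108864 = 7088533/8388608

Answer: 7088533/8388608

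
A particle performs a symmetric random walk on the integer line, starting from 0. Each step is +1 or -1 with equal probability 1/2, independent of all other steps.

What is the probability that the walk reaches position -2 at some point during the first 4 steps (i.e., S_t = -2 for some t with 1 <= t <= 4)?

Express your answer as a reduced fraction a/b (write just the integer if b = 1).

Count via complement. Let g(t,s) = #length-t paths at position s with S_1..S_t all ≠ -2.
g(t,s) = g(t-1,s-1) + g(t-1,s+1) for s ≠ -2; g(t,-2) = 0.
t=0: g(0,0)=1
t=1: g(1,-1)=1 g(1,1)=1
t=2: g(2,0)=2 g(2,2)=1
t=3: g(3,-1)=2 g(3,1)=3 g(3,3)=1
t=4: g(4,0)=5 g(4,2)=4 g(4,4)=1
Paths never hitting -2: Σ_s g(4,s) = 10
Paths hitting -2: 2^4 - 10 = 6
P = 6/16 = 3/8

Answer: 3/8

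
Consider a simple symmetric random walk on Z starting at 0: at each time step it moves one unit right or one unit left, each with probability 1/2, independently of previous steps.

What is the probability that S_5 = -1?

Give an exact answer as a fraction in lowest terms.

To reach position -1 after 5 steps: need 2 steps of +1 and 3 of -1.
Favorable paths: C(5,2) = 10
Total paths: 2^5 = 32
P = 10/32 = 5/16

Answer: 5/16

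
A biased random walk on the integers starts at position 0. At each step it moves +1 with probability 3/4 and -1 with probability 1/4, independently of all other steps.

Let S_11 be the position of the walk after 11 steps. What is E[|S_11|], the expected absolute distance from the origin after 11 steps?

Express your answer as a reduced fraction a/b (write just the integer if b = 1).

S_11 takes values m ≡ 1 (mod 2) with |m| ≤ 11; P(S_11=m) = C(11,(11+m)/2) · (3/4)^((11+m)/2) · (1/4)^((11-m)/2).
Distribution: P(S=-11)=1/4194304, P(S=-9)=33/4194304, P(S=-7)=495/4194304, P(S=-5)=4455/4194304, P(S=-3)=13365/2097152, P(S=-1)=56133/2097152, P(S=1)=168399/2097152, P(S=3)=360855/2097152, P(S=5)=1082565/4194304, P(S=7)=1082565/4194304, P(S=9)=649539/4194304, P(S=11)=177147/4194304
E[|S_11|] = Σ_m |m|·P(S_11=m) = 1469105/262144

Answer: 1469105/262144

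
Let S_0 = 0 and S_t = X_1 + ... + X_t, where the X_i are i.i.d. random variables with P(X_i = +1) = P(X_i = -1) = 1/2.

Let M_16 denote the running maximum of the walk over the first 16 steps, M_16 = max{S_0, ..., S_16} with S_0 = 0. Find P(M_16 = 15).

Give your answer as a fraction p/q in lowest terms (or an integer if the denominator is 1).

Let M_16 = max(S_0,...,S_16). Use the reflection principle: for j ≥ 1, #{paths with M_16 ≥ j} = #{S_16 ≥ j} + #{S_16 ≥ j+1}.
By reflection, #{M_16 ≥ 15} = #{S_16 ≥ 15} + #{S_16 ≥ 16} = 1 + 1 = 2.
#{M_16 ≥ 16} = #{S_16 ≥ 16} + #{S_16 ≥ 17} = 1 + 0 = 1.
#{M_16 = 15} = 2 - 1 = 1.
P(M_16 = 15) = 1/65536 = 1/65536

Answer: 1/65536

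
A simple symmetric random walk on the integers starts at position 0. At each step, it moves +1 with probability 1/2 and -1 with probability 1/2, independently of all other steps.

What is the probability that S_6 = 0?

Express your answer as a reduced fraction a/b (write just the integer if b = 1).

To return to 0 after 6 steps: need exactly 3 steps of +1 and 3 of -1.
Favorable paths: C(6,3) = 20
Total paths: 2^6 = 64
P = 20/64 = 5/16

Answer: 5/16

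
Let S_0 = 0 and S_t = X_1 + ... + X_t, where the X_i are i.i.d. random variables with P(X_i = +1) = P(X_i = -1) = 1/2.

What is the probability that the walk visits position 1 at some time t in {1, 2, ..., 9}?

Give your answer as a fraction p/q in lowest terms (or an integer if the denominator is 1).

Answer: 193/256

Derivation:
Count via complement. Let g(t,s) = #length-t paths at position s with S_1..S_t all ≠ 1.
g(t,s) = g(t-1,s-1) + g(t-1,s+1) for s ≠ 1; g(t,1) = 0.
t=0: g(0,0)=1
t=1: g(1,-1)=1
t=2: g(2,-2)=1 g(2,0)=1
t=3: g(3,-3)=1 g(3,-1)=2
t=4: g(4,-4)=1 g(4,-2)=3 g(4,0)=2
t=5: g(5,-5)=1 g(5,-3)=4 g(5,-1)=5
t=6: g(6,-6)=1 g(6,-4)=5 g(6,-2)=9 g(6,0)=5
t=7: g(7,-7)=1 g(7,-5)=6 g(7,-3)=14 g(7,-1)=14
t=8: g(8,-8)=1 g(8,-6)=7 g(8,-4)=20 g(8,-2)=28 g(8,0)=14
t=9: g(9,-9)=1 g(9,-7)=8 g(9,-5)=27 g(9,-3)=48 g(9,-1)=42
Paths never hitting 1: Σ_s g(9,s) = 126
Paths hitting 1: 2^9 - 126 = 386
P = 386/512 = 193/256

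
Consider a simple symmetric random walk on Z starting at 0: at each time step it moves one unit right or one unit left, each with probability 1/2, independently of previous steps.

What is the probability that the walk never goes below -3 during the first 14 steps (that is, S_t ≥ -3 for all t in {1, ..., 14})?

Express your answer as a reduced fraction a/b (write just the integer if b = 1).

Let f(t,s) = #length-t paths at position s with S_1..S_t all ≥ -3.
f(t,s) = f(t-1,s-1) + f(t-1,s+1) for s ≥ -3; f(t,s) = 0 for s < -3.
t=0: f(0,0)=1
t=1: f(1,-1)=1 f(1,1)=1
t=2: f(2,-2)=1 f(2,0)=2 f(2,2)=1
t=3: f(3,-3)=1 f(3,-1)=3 f(3,1)=3 f(3,3)=1
t=4: f(4,-2)=4 f(4,0)=6 f(4,2)=4 f(4,4)=1
t=5: f(5,-3)=4 f(5,-1)=10 f(5,1)=10 f(5,3)=5 f(5,5)=1
t=6: f(6,-2)=14 f(6,0)=20 f(6,2)=15 f(6,4)=6 f(6,6)=1
t=7: f(7,-3)=14 f(7,-1)=34 f(7,1)=35 f(7,3)=21 f(7,5)=7 f(7,7)=1
t=8: f(8,-2)=48 f(8,0)=69 f(8,2)=56 f(8,4)=28 f(8,6)=8 f(8,8)=1
t=9: f(9,-3)=48 f(9,-1)=117 f(9,1)=125 f(9,3)=84 f(9,5)=36 f(9,7)=9 f(9,9)=1
t=10: f(10,-2)=165 f(10,0)=242 f(10,2)=209 f(10,4)=120 f(10,6)=45 f(10,8)=10 f(10,10)=1
t=11: f(11,-3)=165 f(11,-1)=407 f(11,1)=451 f(11,3)=329 f(11,5)=165 f(11,7)=55 f(11,9)=11 f(11,11)=1
t=12: f(12,-2)=572 f(12,0)=858 f(12,2)=780 f(12,4)=494 f(12,6)=220 f(12,8)=66 f(12,10)=12 f(12,12)=1
t=13: f(13,-3)=572 f(13,-1)=1430 f(13,1)=1638 f(13,3)=1274 f(13,5)=714 f(13,7)=286 f(13,9)=78 f(13,11)=13 f(13,13)=1
t=14: f(14,-2)=2002 f(14,0)=3068 f(14,2)=2912 f(14,4)=1988 f(14,6)=1000 f(14,8)=364 f(14,10)=91 f(14,12)=14 f(14,14)=1
Σ_s f(14,s) = 11440
P = 11440/16384 = 715/1024

Answer: 715/1024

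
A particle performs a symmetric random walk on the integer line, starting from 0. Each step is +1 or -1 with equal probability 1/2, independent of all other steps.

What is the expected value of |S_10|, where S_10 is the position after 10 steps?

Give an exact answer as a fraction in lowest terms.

Answer: 315/128

Derivation:
S_10 takes values m ≡ 0 (mod 2) with |m| ≤ 10; P(S_10=m) = C(10,(10+m)/2)/2^10.
Total paths: 2^10 = 1024
Distribution: P(S=-10)=1/1024, P(S=-8)=10/1024, P(S=-6)=45/1024, P(S=-4)=120/1024, P(S=-2)=210/1024, P(S=0)=252/1024, P(S=2)=210/1024, P(S=4)=120/1024, P(S=6)=45/1024, P(S=8)=10/1024, P(S=10)=1/1024
E[|S_10|] = Σ_m |m|·P(S_10=m) = 2520/1024 = 315/128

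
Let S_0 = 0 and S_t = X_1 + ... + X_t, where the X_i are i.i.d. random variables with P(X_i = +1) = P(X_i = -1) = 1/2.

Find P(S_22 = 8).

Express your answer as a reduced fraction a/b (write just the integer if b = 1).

To reach position 8 after 22 steps: need 15 steps of +1 and 7 of -1.
Favorable paths: C(22,15) = 170544
Total paths: 2^22 = 4194304
P = 170544/4194304 = 10659/262144

Answer: 10659/262144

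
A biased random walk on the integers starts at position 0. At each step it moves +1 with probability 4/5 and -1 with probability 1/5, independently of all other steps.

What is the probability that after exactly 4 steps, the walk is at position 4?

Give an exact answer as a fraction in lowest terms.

To reach position 4 after 4 steps: need 4 steps of +1 and 0 steps of -1.
Number of such sequences: C(4,4) = 1
Each has probability (4/5)^4 · (1/5)^0 = 256/625
P = 1 · 256/625 = 256/625

Answer: 256/625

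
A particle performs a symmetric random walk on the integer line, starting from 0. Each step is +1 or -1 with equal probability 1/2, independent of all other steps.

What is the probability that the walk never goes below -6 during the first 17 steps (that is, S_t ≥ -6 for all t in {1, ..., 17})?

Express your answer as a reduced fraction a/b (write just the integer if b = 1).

Let f(t,s) = #length-t paths at position s with S_1..S_t all ≥ -6.
f(t,s) = f(t-1,s-1) + f(t-1,s+1) for s ≥ -6; f(t,s) = 0 for s < -6.
t=0: f(0,0)=1
t=1: f(1,-1)=1 f(1,1)=1
t=2: f(2,-2)=1 f(2,0)=2 f(2,2)=1
t=3: f(3,-3)=1 f(3,-1)=3 f(3,1)=3 f(3,3)=1
t=4: f(4,-4)=1 f(4,-2)=4 f(4,0)=6 f(4,2)=4 f(4,4)=1
t=5: f(5,-5)=1 f(5,-3)=5 f(5,-1)=10 f(5,1)=10 f(5,3)=5 f(5,5)=1
t=6: f(6,-6)=1 f(6,-4)=6 f(6,-2)=15 f(6,0)=20 f(6,2)=15 f(6,4)=6 f(6,6)=1
t=7: f(7,-5)=7 f(7,-3)=21 f(7,-1)=35 f(7,1)=35 f(7,3)=21 f(7,5)=7 f(7,7)=1
t=8: f(8,-6)=7 f(8,-4)=28 f(8,-2)=56 f(8,0)=70 f(8,2)=56 f(8,4)=28 f(8,6)=8 f(8,8)=1
t=9: f(9,-5)=35 f(9,-3)=84 f(9,-1)=126 f(9,1)=126 f(9,3)=84 f(9,5)=36 f(9,7)=9 f(9,9)=1
t=10: f(10,-6)=35 f(10,-4)=119 f(10,-2)=210 f(10,0)=252 f(10,2)=210 f(10,4)=120 f(10,6)=45 f(10,8)=10 f(10,10)=1
t=11: f(11,-5)=154 f(11,-3)=329 f(11,-1)=462 f(11,1)=462 f(11,3)=330 f(11,5)=165 f(11,7)=55 f(11,9)=11 f(11,11)=1
t=12: f(12,-6)=154 f(12,-4)=483 f(12,-2)=791 f(12,0)=924 f(12,2)=792 f(12,4)=495 f(12,6)=220 f(12,8)=66 f(12,10)=12 f(12,12)=1
t=13: f(13,-5)=637 f(13,-3)=1274 f(13,-1)=1715 f(13,1)=1716 f(13,3)=1287 f(13,5)=715 f(13,7)=286 f(13,9)=78 f(13,11)=13 f(13,13)=1
t=14: f(14,-6)=637 f(14,-4)=1911 f(14,-2)=2989 f(14,0)=3431 f(14,2)=3003 f(14,4)=2002 f(14,6)=1001 f(14,8)=364 f(14,10)=91 f(14,12)=14 f(14,14)=1
t=15: f(15,-5)=2548 f(15,-3)=4900 f(15,-1)=6420 f(15,1)=6434 f(15,3)=5005 f(15,5)=3003 f(15,7)=1365 f(15,9)=455 f(15,11)=105 f(15,13)=15 f(15,15)=1
t=16: f(16,-6)=2548 f(16,-4)=7448 f(16,-2)=11320 f(16,0)=12854 f(16,2)=11439 f(16,4)=8008 f(16,6)=4368 f(16,8)=1820 f(16,10)=560 f(16,12)=120 f(16,14)=16 f(16,16)=1
t=17: f(17,-5)=9996 f(17,-3)=18768 f(17,-1)=24174 f(17,1)=24293 f(17,3)=19447 f(17,5)=12376 f(17,7)=6188 f(17,9)=2380 f(17,11)=680 f(17,13)=136 f(17,15)=17 f(17,17)=1
Σ_s f(17,s) = 118456
P = 118456/131072 = 14807/16384

Answer: 14807/16384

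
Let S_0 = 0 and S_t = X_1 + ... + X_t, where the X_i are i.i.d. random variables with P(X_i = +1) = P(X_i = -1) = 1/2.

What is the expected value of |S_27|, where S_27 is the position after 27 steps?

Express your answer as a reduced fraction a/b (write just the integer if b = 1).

Answer: 35102025/8388608

Derivation:
S_27 takes values m ≡ 1 (mod 2) with |m| ≤ 27; P(S_27=m) = C(27,(27+m)/2)/2^27.
Total paths: 2^27 = 134217728
Distribution: P(S=-27)=1/134217728, P(S=-25)=27/134217728, P(S=-23)=351/134217728, P(S=-21)=2925/134217728, P(S=-19)=17550/134217728, P(S=-17)=80730/134217728, P(S=-15)=296010/134217728, P(S=-13)=888030/134217728, P(S=-11)=2220075/134217728, P(S=-9)=4686825/134217728, P(S=-7)=8436285/134217728, P(S=-5)=13037895/134217728, P(S=-3)=17383860/134217728, P(S=-1)=20058300/134217728, P(S=1)=20058300/134217728, P(S=3)=17383860/134217728, P(S=5)=13037895/134217728, P(S=7)=8436285/134217728, P(S=9)=4686825/134217728, P(S=11)=2220075/134217728, P(S=13)=888030/134217728, P(S=15)=296010/134217728, P(S=17)=80730/134217728, P(S=19)=17550/134217728, P(S=21)=2925/134217728, P(S=23)=351/134217728, P(S=25)=27/134217728, P(S=27)=1/134217728
E[|S_27|] = Σ_m |m|·P(S_27=m) = 561632400/134217728 = 35102025/8388608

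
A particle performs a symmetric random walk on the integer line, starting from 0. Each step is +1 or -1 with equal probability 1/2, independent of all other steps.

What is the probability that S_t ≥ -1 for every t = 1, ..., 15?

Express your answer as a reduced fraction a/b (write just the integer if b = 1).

Answer: 6435/16384

Derivation:
Let f(t,s) = #length-t paths at position s with S_1..S_t all ≥ -1.
f(t,s) = f(t-1,s-1) + f(t-1,s+1) for s ≥ -1; f(t,s) = 0 for s < -1.
t=0: f(0,0)=1
t=1: f(1,-1)=1 f(1,1)=1
t=2: f(2,0)=2 f(2,2)=1
t=3: f(3,-1)=2 f(3,1)=3 f(3,3)=1
t=4: f(4,0)=5 f(4,2)=4 f(4,4)=1
t=5: f(5,-1)=5 f(5,1)=9 f(5,3)=5 f(5,5)=1
t=6: f(6,0)=14 f(6,2)=14 f(6,4)=6 f(6,6)=1
t=7: f(7,-1)=14 f(7,1)=28 f(7,3)=20 f(7,5)=7 f(7,7)=1
t=8: f(8,0)=42 f(8,2)=48 f(8,4)=27 f(8,6)=8 f(8,8)=1
t=9: f(9,-1)=42 f(9,1)=90 f(9,3)=75 f(9,5)=35 f(9,7)=9 f(9,9)=1
t=10: f(10,0)=132 f(10,2)=165 f(10,4)=110 f(10,6)=44 f(10,8)=10 f(10,10)=1
t=11: f(11,-1)=132 f(11,1)=297 f(11,3)=275 f(11,5)=154 f(11,7)=54 f(11,9)=11 f(11,11)=1
t=12: f(12,0)=429 f(12,2)=572 f(12,4)=429 f(12,6)=208 f(12,8)=65 f(12,10)=12 f(12,12)=1
t=13: f(13,-1)=429 f(13,1)=1001 f(13,3)=1001 f(13,5)=637 f(13,7)=273 f(13,9)=77 f(13,11)=13 f(13,13)=1
t=14: f(14,0)=1430 f(14,2)=2002 f(14,4)=1638 f(14,6)=910 f(14,8)=350 f(14,10)=90 f(14,12)=14 f(14,14)=1
t=15: f(15,-1)=1430 f(15,1)=3432 f(15,3)=3640 f(15,5)=2548 f(15,7)=1260 f(15,9)=440 f(15,11)=104 f(15,13)=15 f(15,15)=1
Σ_s f(15,s) = 12870
P = 12870/32768 = 6435/16384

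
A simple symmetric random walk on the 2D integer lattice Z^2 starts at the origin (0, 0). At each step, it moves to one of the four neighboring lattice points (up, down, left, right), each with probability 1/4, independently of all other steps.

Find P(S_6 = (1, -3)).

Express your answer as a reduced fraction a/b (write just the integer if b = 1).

Answer: 45/2048

Derivation:
Let h be the number of horizontal steps (so 6-h are vertical). To end at (1,-3) need (h+1)/2 right-steps and ((6-h)-3)/2 up-steps.
Sum over h with 1 ≤ h ≤ 3, h ≡ 1 (mod 2), 6-h ≡ 1 (mod 2):
h=1: C(6,1)·C(1,1)·C(5,1) = 6·1·5 = 30
h=3: C(6,3)·C(3,2)·C(3,0) = 20·3·1 = 60
Total favorable: 90
Total paths: 4^6 = 4096
P = 90/4096 = 45/2048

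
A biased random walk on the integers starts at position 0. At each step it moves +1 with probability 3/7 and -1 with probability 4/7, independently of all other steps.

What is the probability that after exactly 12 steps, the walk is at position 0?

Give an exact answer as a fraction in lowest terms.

Answer: 394149888/1977326743

Derivation:
To be at 0 after 12 steps: need exactly 6 steps of +1 and 6 of -1.
Number of such sequences: C(12,6) = 924
Each has probability (3/7)^6 · (4/7)^6 = 2985984/13841287201
P = 924 · 2985984/13841287201 = 394149888/1977326743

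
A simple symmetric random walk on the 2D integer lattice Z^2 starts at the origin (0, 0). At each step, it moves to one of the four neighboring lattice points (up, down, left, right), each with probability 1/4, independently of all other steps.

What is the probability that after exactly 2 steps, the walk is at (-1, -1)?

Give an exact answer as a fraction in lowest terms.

Let h be the number of horizontal steps (so 2-h are vertical). To end at (-1,-1) need (h-1)/2 right-steps and ((2-h)-1)/2 up-steps.
Sum over h with 1 ≤ h ≤ 1, h ≡ 1 (mod 2), 2-h ≡ 1 (mod 2):
h=1: C(2,1)·C(1,0)·C(1,0) = 2·1·1 = 2
Total favorable: 2
Total paths: 4^2 = 16
P = 2/16 = 1/8

Answer: 1/8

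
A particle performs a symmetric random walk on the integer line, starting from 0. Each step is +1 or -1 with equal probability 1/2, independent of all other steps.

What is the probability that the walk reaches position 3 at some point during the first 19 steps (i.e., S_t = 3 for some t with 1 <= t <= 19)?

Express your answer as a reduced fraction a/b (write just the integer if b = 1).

Count via complement. Let g(t,s) = #length-t paths at position s with S_1..S_t all ≠ 3.
g(t,s) = g(t-1,s-1) + g(t-1,s+1) for s ≠ 3; g(t,3) = 0.
t=0: g(0,0)=1
t=1: g(1,-1)=1 g(1,1)=1
t=2: g(2,-2)=1 g(2,0)=2 g(2,2)=1
t=3: g(3,-3)=1 g(3,-1)=3 g(3,1)=3
t=4: g(4,-4)=1 g(4,-2)=4 g(4,0)=6 g(4,2)=3
t=5: g(5,-5)=1 g(5,-3)=5 g(5,-1)=10 g(5,1)=9
t=6: g(6,-6)=1 g(6,-4)=6 g(6,-2)=15 g(6,0)=19 g(6,2)=9
t=7: g(7,-7)=1 g(7,-5)=7 g(7,-3)=21 g(7,-1)=34 g(7,1)=28
t=8: g(8,-8)=1 g(8,-6)=8 g(8,-4)=28 g(8,-2)=55 g(8,0)=62 g(8,2)=28
t=9: g(9,-9)=1 g(9,-7)=9 g(9,-5)=36 g(9,-3)=83 g(9,-1)=117 g(9,1)=90
t=10: g(10,-10)=1 g(10,-8)=10 g(10,-6)=45 g(10,-4)=119 g(10,-2)=200 g(10,0)=207 g(10,2)=90
t=11: g(11,-11)=1 g(11,-9)=11 g(11,-7)=55 g(11,-5)=164 g(11,-3)=319 g(11,-1)=407 g(11,1)=297
t=12: g(12,-12)=1 g(12,-10)=12 g(12,-8)=66 g(12,-6)=219 g(12,-4)=483 g(12,-2)=726 g(12,0)=704 g(12,2)=297
t=13: g(13,-13)=1 g(13,-11)=13 g(13,-9)=78 g(13,-7)=285 g(13,-5)=702 g(13,-3)=1209 g(13,-1)=1430 g(13,1)=1001
t=14: g(14,-14)=1 g(14,-12)=14 g(14,-10)=91 g(14,-8)=363 g(14,-6)=987 g(14,-4)=1911 g(14,-2)=2639 g(14,0)=2431 g(14,2)=1001
t=15: g(15,-15)=1 g(15,-13)=15 g(15,-11)=105 g(15,-9)=454 g(15,-7)=1350 g(15,-5)=2898 g(15,-3)=4550 g(15,-1)=5070 g(15,1)=3432
t=16: g(16,-16)=1 g(16,-14)=16 g(16,-12)=120 g(16,-10)=559 g(16,-8)=1804 g(16,-6)=4248 g(16,-4)=7448 g(16,-2)=9620 g(16,0)=8502 g(16,2)=3432
t=17: g(17,-17)=1 g(17,-15)=17 g(17,-13)=136 g(17,-11)=679 g(17,-9)=2363 g(17,-7)=6052 g(17,-5)=11696 g(17,-3)=17068 g(17,-1)=18122 g(17,1)=11934
t=18: g(18,-18)=1 g(18,-16)=18 g(18,-14)=153 g(18,-12)=815 g(18,-10)=3042 g(18,-8)=8415 g(18,-6)=17748 g(18,-4)=28764 g(18,-2)=35190 g(18,0)=30056 g(18,2)=11934
t=19: g(19,-19)=1 g(19,-17)=19 g(19,-15)=171 g(19,-13)=968 g(19,-11)=3857 g(19,-9)=11457 g(19,-7)=26163 g(19,-5)=46512 g(19,-3)=63954 g(19,-1)=65246 g(19,1)=41990
Paths never hitting 3: Σ_s g(19,s) = 260338
Paths hitting 3: 2^19 - 260338 = 263950
P = 263950/524288 = 131975/262144

Answer: 131975/262144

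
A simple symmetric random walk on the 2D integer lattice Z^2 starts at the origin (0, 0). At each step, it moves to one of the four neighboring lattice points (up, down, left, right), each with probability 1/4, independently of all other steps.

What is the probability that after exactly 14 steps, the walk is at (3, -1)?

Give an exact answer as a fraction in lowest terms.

Answer: 3006003/134217728

Derivation:
Let h be the number of horizontal steps (so 14-h are vertical). To end at (3,-1) need (h+3)/2 right-steps and ((14-h)-1)/2 up-steps.
Sum over h with 3 ≤ h ≤ 13, h ≡ 1 (mod 2), 14-h ≡ 1 (mod 2):
h=3: C(14,3)·C(3,3)·C(11,5) = 364·1·462 = 168168
h=5: C(14,5)·C(5,4)·C(9,4) = 2002·5·126 = 1261260
h=7: C(14,7)·C(7,5)·C(7,3) = 3432·21·35 = 2522520
h=9: C(14,9)·C(9,6)·C(5,2) = 2002·84·10 = 1681680
h=11: C(14,11)·C(11,7)·C(3,1) = 364·330·3 = 360360
h=13: C(14,13)·C(13,8)·C(1,0) = 14·1287·1 = 18018
Total favorable: 6012006
Total paths: 4^14 = 268435456
P = 6012006/268435456 = 3006003/134217728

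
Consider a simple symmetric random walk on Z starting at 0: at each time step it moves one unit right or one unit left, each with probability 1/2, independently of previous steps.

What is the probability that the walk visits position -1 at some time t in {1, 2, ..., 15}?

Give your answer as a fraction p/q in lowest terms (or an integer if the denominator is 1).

Count via complement. Let g(t,s) = #length-t paths at position s with S_1..S_t all ≠ -1.
g(t,s) = g(t-1,s-1) + g(t-1,s+1) for s ≠ -1; g(t,-1) = 0.
t=0: g(0,0)=1
t=1: g(1,1)=1
t=2: g(2,0)=1 g(2,2)=1
t=3: g(3,1)=2 g(3,3)=1
t=4: g(4,0)=2 g(4,2)=3 g(4,4)=1
t=5: g(5,1)=5 g(5,3)=4 g(5,5)=1
t=6: g(6,0)=5 g(6,2)=9 g(6,4)=5 g(6,6)=1
t=7: g(7,1)=14 g(7,3)=14 g(7,5)=6 g(7,7)=1
t=8: g(8,0)=14 g(8,2)=28 g(8,4)=20 g(8,6)=7 g(8,8)=1
t=9: g(9,1)=42 g(9,3)=48 g(9,5)=27 g(9,7)=8 g(9,9)=1
t=10: g(10,0)=42 g(10,2)=90 g(10,4)=75 g(10,6)=35 g(10,8)=9 g(10,10)=1
t=11: g(11,1)=132 g(11,3)=165 g(11,5)=110 g(11,7)=44 g(11,9)=10 g(11,11)=1
t=12: g(12,0)=132 g(12,2)=297 g(12,4)=275 g(12,6)=154 g(12,8)=54 g(12,10)=11 g(12,12)=1
t=13: g(13,1)=429 g(13,3)=572 g(13,5)=429 g(13,7)=208 g(13,9)=65 g(13,11)=12 g(13,13)=1
t=14: g(14,0)=429 g(14,2)=1001 g(14,4)=1001 g(14,6)=637 g(14,8)=273 g(14,10)=77 g(14,12)=13 g(14,14)=1
t=15: g(15,1)=1430 g(15,3)=2002 g(15,5)=1638 g(15,7)=910 g(15,9)=350 g(15,11)=90 g(15,13)=14 g(15,15)=1
Paths never hitting -1: Σ_s g(15,s) = 6435
Paths hitting -1: 2^15 - 6435 = 26333
P = 26333/32768 = 26333/32768

Answer: 26333/32768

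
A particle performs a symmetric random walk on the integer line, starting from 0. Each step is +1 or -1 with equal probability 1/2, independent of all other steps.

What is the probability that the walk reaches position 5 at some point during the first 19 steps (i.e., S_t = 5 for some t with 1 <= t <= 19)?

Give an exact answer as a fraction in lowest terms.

Count via complement. Let g(t,s) = #length-t paths at position s with S_1..S_t all ≠ 5.
g(t,s) = g(t-1,s-1) + g(t-1,s+1) for s ≠ 5; g(t,5) = 0.
t=0: g(0,0)=1
t=1: g(1,-1)=1 g(1,1)=1
t=2: g(2,-2)=1 g(2,0)=2 g(2,2)=1
t=3: g(3,-3)=1 g(3,-1)=3 g(3,1)=3 g(3,3)=1
t=4: g(4,-4)=1 g(4,-2)=4 g(4,0)=6 g(4,2)=4 g(4,4)=1
t=5: g(5,-5)=1 g(5,-3)=5 g(5,-1)=10 g(5,1)=10 g(5,3)=5
t=6: g(6,-6)=1 g(6,-4)=6 g(6,-2)=15 g(6,0)=20 g(6,2)=15 g(6,4)=5
t=7: g(7,-7)=1 g(7,-5)=7 g(7,-3)=21 g(7,-1)=35 g(7,1)=35 g(7,3)=20
t=8: g(8,-8)=1 g(8,-6)=8 g(8,-4)=28 g(8,-2)=56 g(8,0)=70 g(8,2)=55 g(8,4)=20
t=9: g(9,-9)=1 g(9,-7)=9 g(9,-5)=36 g(9,-3)=84 g(9,-1)=126 g(9,1)=125 g(9,3)=75
t=10: g(10,-10)=1 g(10,-8)=10 g(10,-6)=45 g(10,-4)=120 g(10,-2)=210 g(10,0)=251 g(10,2)=200 g(10,4)=75
t=11: g(11,-11)=1 g(11,-9)=11 g(11,-7)=55 g(11,-5)=165 g(11,-3)=330 g(11,-1)=461 g(11,1)=451 g(11,3)=275
t=12: g(12,-12)=1 g(12,-10)=12 g(12,-8)=66 g(12,-6)=220 g(12,-4)=495 g(12,-2)=791 g(12,0)=912 g(12,2)=726 g(12,4)=275
t=13: g(13,-13)=1 g(13,-11)=13 g(13,-9)=78 g(13,-7)=286 g(13,-5)=715 g(13,-3)=1286 g(13,-1)=1703 g(13,1)=1638 g(13,3)=1001
t=14: g(14,-14)=1 g(14,-12)=14 g(14,-10)=91 g(14,-8)=364 g(14,-6)=1001 g(14,-4)=2001 g(14,-2)=2989 g(14,0)=3341 g(14,2)=2639 g(14,4)=1001
t=15: g(15,-15)=1 g(15,-13)=15 g(15,-11)=105 g(15,-9)=455 g(15,-7)=1365 g(15,-5)=3002 g(15,-3)=4990 g(15,-1)=6330 g(15,1)=5980 g(15,3)=3640
t=16: g(16,-16)=1 g(16,-14)=16 g(16,-12)=120 g(16,-10)=560 g(16,-8)=1820 g(16,-6)=4367 g(16,-4)=7992 g(16,-2)=11320 g(16,0)=12310 g(16,2)=9620 g(16,4)=3640
t=17: g(17,-17)=1 g(17,-15)=17 g(17,-13)=136 g(17,-11)=680 g(17,-9)=2380 g(17,-7)=6187 g(17,-5)=12359 g(17,-3)=19312 g(17,-1)=23630 g(17,1)=21930 g(17,3)=13260
t=18: g(18,-18)=1 g(18,-16)=18 g(18,-14)=153 g(18,-12)=816 g(18,-10)=3060 g(18,-8)=8567 g(18,-6)=18546 g(18,-4)=31671 g(18,-2)=42942 g(18,0)=45560 g(18,2)=35190 g(18,4)=13260
t=19: g(19,-19)=1 g(19,-17)=19 g(19,-15)=171 g(19,-13)=969 g(19,-11)=3876 g(19,-9)=11627 g(19,-7)=27113 g(19,-5)=50217 g(19,-3)=74613 g(19,-1)=88502 g(19,1)=80750 g(19,3)=48450
Paths never hitting 5: Σ_s g(19,s) = 386308
Paths hitting 5: 2^19 - 386308 = 137980
P = 137980/524288 = 34495/131072

Answer: 34495/131072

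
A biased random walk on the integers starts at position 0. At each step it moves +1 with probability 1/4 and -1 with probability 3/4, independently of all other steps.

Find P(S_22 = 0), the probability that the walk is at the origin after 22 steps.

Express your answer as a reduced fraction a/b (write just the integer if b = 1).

Answer: 15620645313/2199023255552

Derivation:
To be at 0 after 22 steps: need exactly 11 steps of +1 and 11 of -1.
Number of such sequences: C(22,11) = 705432
Each has probability (1/4)^11 · (3/4)^11 = 177147/17592186044416
P = 705432 · 177147/17592186044416 = 15620645313/2199023255552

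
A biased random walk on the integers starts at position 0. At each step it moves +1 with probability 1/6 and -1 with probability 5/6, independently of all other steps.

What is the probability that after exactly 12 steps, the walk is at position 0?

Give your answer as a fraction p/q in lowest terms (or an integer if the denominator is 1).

To be at 0 after 12 steps: need exactly 6 steps of +1 and 6 of -1.
Number of such sequences: C(12,6) = 924
Each has probability (1/6)^6 · (5/6)^6 = 15625/2176782336
P = 924 · 15625/2176782336 = 1203125/181398528

Answer: 1203125/181398528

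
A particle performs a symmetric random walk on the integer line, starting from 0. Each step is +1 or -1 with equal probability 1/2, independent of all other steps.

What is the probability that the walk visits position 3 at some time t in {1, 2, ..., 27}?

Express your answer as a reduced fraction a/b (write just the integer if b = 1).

Count via complement. Let g(t,s) = #length-t paths at position s with S_1..S_t all ≠ 3.
g(t,s) = g(t-1,s-1) + g(t-1,s+1) for s ≠ 3; g(t,3) = 0.
t=0: g(0,0)=1
t=1: g(1,-1)=1 g(1,1)=1
t=2: g(2,-2)=1 g(2,0)=2 g(2,2)=1
t=3: g(3,-3)=1 g(3,-1)=3 g(3,1)=3
t=4: g(4,-4)=1 g(4,-2)=4 g(4,0)=6 g(4,2)=3
t=5: g(5,-5)=1 g(5,-3)=5 g(5,-1)=10 g(5,1)=9
t=6: g(6,-6)=1 g(6,-4)=6 g(6,-2)=15 g(6,0)=19 g(6,2)=9
t=7: g(7,-7)=1 g(7,-5)=7 g(7,-3)=21 g(7,-1)=34 g(7,1)=28
t=8: g(8,-8)=1 g(8,-6)=8 g(8,-4)=28 g(8,-2)=55 g(8,0)=62 g(8,2)=28
t=9: g(9,-9)=1 g(9,-7)=9 g(9,-5)=36 g(9,-3)=83 g(9,-1)=117 g(9,1)=90
t=10: g(10,-10)=1 g(10,-8)=10 g(10,-6)=45 g(10,-4)=119 g(10,-2)=200 g(10,0)=207 g(10,2)=90
t=11: g(11,-11)=1 g(11,-9)=11 g(11,-7)=55 g(11,-5)=164 g(11,-3)=319 g(11,-1)=407 g(11,1)=297
t=12: g(12,-12)=1 g(12,-10)=12 g(12,-8)=66 g(12,-6)=219 g(12,-4)=483 g(12,-2)=726 g(12,0)=704 g(12,2)=297
t=13: g(13,-13)=1 g(13,-11)=13 g(13,-9)=78 g(13,-7)=285 g(13,-5)=702 g(13,-3)=1209 g(13,-1)=1430 g(13,1)=1001
t=14: g(14,-14)=1 g(14,-12)=14 g(14,-10)=91 g(14,-8)=363 g(14,-6)=987 g(14,-4)=1911 g(14,-2)=2639 g(14,0)=2431 g(14,2)=1001
t=15: g(15,-15)=1 g(15,-13)=15 g(15,-11)=105 g(15,-9)=454 g(15,-7)=1350 g(15,-5)=2898 g(15,-3)=4550 g(15,-1)=5070 g(15,1)=3432
t=16: g(16,-16)=1 g(16,-14)=16 g(16,-12)=120 g(16,-10)=559 g(16,-8)=1804 g(16,-6)=4248 g(16,-4)=7448 g(16,-2)=9620 g(16,0)=8502 g(16,2)=3432
t=17: g(17,-17)=1 g(17,-15)=17 g(17,-13)=136 g(17,-11)=679 g(17,-9)=2363 g(17,-7)=6052 g(17,-5)=11696 g(17,-3)=17068 g(17,-1)=18122 g(17,1)=11934
t=18: g(18,-18)=1 g(18,-16)=18 g(18,-14)=153 g(18,-12)=815 g(18,-10)=3042 g(18,-8)=8415 g(18,-6)=17748 g(18,-4)=28764 g(18,-2)=35190 g(18,0)=30056 g(18,2)=11934
t=19: g(19,-19)=1 g(19,-17)=19 g(19,-15)=171 g(19,-13)=968 g(19,-11)=3857 g(19,-9)=11457 g(19,-7)=26163 g(19,-5)=46512 g(19,-3)=63954 g(19,-1)=65246 g(19,1)=41990
t=20: g(20,-20)=1 g(20,-18)=20 g(20,-16)=190 g(20,-14)=1139 g(20,-12)=4825 g(20,-10)=15314 g(20,-8)=37620 g(20,-6)=72675 g(20,-4)=110466 g(20,-2)=129200 g(20,0)=107236 g(20,2)=41990
t=21: g(21,-21)=1 g(21,-19)=21 g(21,-17)=210 g(21,-15)=1329 g(21,-13)=5964 g(21,-11)=20139 g(21,-9)=52934 g(21,-7)=110295 g(21,-5)=183141 g(21,-3)=239666 g(21,-1)=236436 g(21,1)=149226
t=22: g(22,-22)=1 g(22,-20)=22 g(22,-18)=231 g(22,-16)=1539 g(22,-14)=7293 g(22,-12)=26103 g(22,-10)=73073 g(22,-8)=163229 g(22,-6)=293436 g(22,-4)=422807 g(22,-2)=476102 g(22,0)=385662 g(22,2)=149226
t=23: g(23,-23)=1 g(23,-21)=23 g(23,-19)=253 g(23,-17)=1770 g(23,-15)=8832 g(23,-13)=33396 g(23,-11)=99176 g(23,-9)=236302 g(23,-7)=456665 g(23,-5)=716243 g(23,-3)=898909 g(23,-1)=861764 g(23,1)=534888
t=24: g(24,-24)=1 g(24,-22)=24 g(24,-20)=276 g(24,-18)=2023 g(24,-16)=10602 g(24,-14)=42228 g(24,-12)=132572 g(24,-10)=335478 g(24,-8)=692967 g(24,-6)=1172908 g(24,-4)=1615152 g(24,-2)=1760673 g(24,0)=1396652 g(24,2)=534888
t=25: g(25,-25)=1 g(25,-23)=25 g(25,-21)=300 g(25,-19)=2299 g(25,-17)=12625 g(25,-15)=52830 g(25,-13)=174800 g(25,-11)=468050 g(25,-9)=1028445 g(25,-7)=1865875 g(25,-5)=2788060 g(25,-3)=3375825 g(25,-1)=3157325 g(25,1)=1931540
t=26: g(26,-26)=1 g(26,-24)=26 g(26,-22)=325 g(26,-20)=2599 g(26,-18)=14924 g(26,-16)=65455 g(26,-14)=227630 g(26,-12)=642850 g(26,-10)=1496495 g(26,-8)=2894320 g(26,-6)=4653935 g(26,-4)=6163885 g(26,-2)=6533150 g(26,0)=5088865 g(26,2)=1931540
t=27: g(27,-27)=1 g(27,-25)=27 g(27,-23)=351 g(27,-21)=2924 g(27,-19)=17523 g(27,-17)=80379 g(27,-15)=293085 g(27,-13)=870480 g(27,-11)=2139345 g(27,-9)=4390815 g(27,-7)=7548255 g(27,-5)=10817820 g(27,-3)=12697035 g(27,-1)=11622015 g(27,1)=7020405
Paths never hitting 3: Σ_s g(27,s) = 57500460
Paths hitting 3: 2^27 - 57500460 = 76717268
P = 76717268/134217728 = 19179317/33554432

Answer: 19179317/33554432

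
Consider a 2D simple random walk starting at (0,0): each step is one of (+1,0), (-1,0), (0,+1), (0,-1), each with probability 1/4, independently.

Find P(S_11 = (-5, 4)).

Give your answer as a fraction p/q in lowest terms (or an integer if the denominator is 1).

Let h be the number of horizontal steps (so 11-h are vertical). To end at (-5,4) need (h-5)/2 right-steps and ((11-h)+4)/2 up-steps.
Sum over h with 5 ≤ h ≤ 7, h ≡ 1 (mod 2), 11-h ≡ 0 (mod 2):
h=5: C(11,5)·C(5,0)·C(6,5) = 462·1·6 = 2772
h=7: C(11,7)·C(7,1)·C(4,4) = 330·7·1 = 2310
Total favorable: 5082
Total paths: 4^11 = 4194304
P = 5082/4194304 = 2541/2097152

Answer: 2541/2097152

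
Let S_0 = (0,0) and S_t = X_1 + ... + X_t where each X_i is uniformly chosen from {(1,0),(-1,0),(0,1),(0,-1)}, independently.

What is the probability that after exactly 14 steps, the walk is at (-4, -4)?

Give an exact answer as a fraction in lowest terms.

Answer: 39039/8388608

Derivation:
Let h be the number of horizontal steps (so 14-h are vertical). To end at (-4,-4) need (h-4)/2 right-steps and ((14-h)-4)/2 up-steps.
Sum over h with 4 ≤ h ≤ 10, h ≡ 0 (mod 2), 14-h ≡ 0 (mod 2):
h=4: C(14,4)·C(4,0)·C(10,3) = 1001·1·120 = 120120
h=6: C(14,6)·C(6,1)·C(8,2) = 3003·6·28 = 504504
h=8: C(14,8)·C(8,2)·C(6,1) = 3003·28·6 = 504504
h=10: C(14,10)·C(10,3)·C(4,0) = 1001·120·1 = 120120
Total favorable: 1249248
Total paths: 4^14 = 268435456
P = 1249248/268435456 = 39039/8388608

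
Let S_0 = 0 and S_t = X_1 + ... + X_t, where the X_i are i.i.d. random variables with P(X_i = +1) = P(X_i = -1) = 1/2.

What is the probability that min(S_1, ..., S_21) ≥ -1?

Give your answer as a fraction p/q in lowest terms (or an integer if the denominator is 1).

Answer: 88179/262144

Derivation:
Let f(t,s) = #length-t paths at position s with S_1..S_t all ≥ -1.
f(t,s) = f(t-1,s-1) + f(t-1,s+1) for s ≥ -1; f(t,s) = 0 for s < -1.
t=0: f(0,0)=1
t=1: f(1,-1)=1 f(1,1)=1
t=2: f(2,0)=2 f(2,2)=1
t=3: f(3,-1)=2 f(3,1)=3 f(3,3)=1
t=4: f(4,0)=5 f(4,2)=4 f(4,4)=1
t=5: f(5,-1)=5 f(5,1)=9 f(5,3)=5 f(5,5)=1
t=6: f(6,0)=14 f(6,2)=14 f(6,4)=6 f(6,6)=1
t=7: f(7,-1)=14 f(7,1)=28 f(7,3)=20 f(7,5)=7 f(7,7)=1
t=8: f(8,0)=42 f(8,2)=48 f(8,4)=27 f(8,6)=8 f(8,8)=1
t=9: f(9,-1)=42 f(9,1)=90 f(9,3)=75 f(9,5)=35 f(9,7)=9 f(9,9)=1
t=10: f(10,0)=132 f(10,2)=165 f(10,4)=110 f(10,6)=44 f(10,8)=10 f(10,10)=1
t=11: f(11,-1)=132 f(11,1)=297 f(11,3)=275 f(11,5)=154 f(11,7)=54 f(11,9)=11 f(11,11)=1
t=12: f(12,0)=429 f(12,2)=572 f(12,4)=429 f(12,6)=208 f(12,8)=65 f(12,10)=12 f(12,12)=1
t=13: f(13,-1)=429 f(13,1)=1001 f(13,3)=1001 f(13,5)=637 f(13,7)=273 f(13,9)=77 f(13,11)=13 f(13,13)=1
t=14: f(14,0)=1430 f(14,2)=2002 f(14,4)=1638 f(14,6)=910 f(14,8)=350 f(14,10)=90 f(14,12)=14 f(14,14)=1
t=15: f(15,-1)=1430 f(15,1)=3432 f(15,3)=3640 f(15,5)=2548 f(15,7)=1260 f(15,9)=440 f(15,11)=104 f(15,13)=15 f(15,15)=1
t=16: f(16,0)=4862 f(16,2)=7072 f(16,4)=6188 f(16,6)=3808 f(16,8)=1700 f(16,10)=544 f(16,12)=119 f(16,14)=16 f(16,16)=1
t=17: f(17,-1)=4862 f(17,1)=11934 f(17,3)=13260 f(17,5)=9996 f(17,7)=5508 f(17,9)=2244 f(17,11)=663 f(17,13)=135 f(17,15)=17 f(17,17)=1
t=18: f(18,0)=16796 f(18,2)=25194 f(18,4)=23256 f(18,6)=15504 f(18,8)=7752 f(18,10)=2907 f(18,12)=798 f(18,14)=152 f(18,16)=18 f(18,18)=1
t=19: f(19,-1)=16796 f(19,1)=41990 f(19,3)=48450 f(19,5)=38760 f(19,7)=23256 f(19,9)=10659 f(19,11)=3705 f(19,13)=950 f(19,15)=170 f(19,17)=19 f(19,19)=1
t=20: f(20,0)=58786 f(20,2)=90440 f(20,4)=87210 f(20,6)=62016 f(20,8)=33915 f(20,10)=14364 f(20,12)=4655 f(20,14)=1120 f(20,16)=189 f(20,18)=20 f(20,20)=1
t=21: f(21,-1)=58786 f(21,1)=149226 f(21,3)=177650 f(21,5)=149226 f(21,7)=95931 f(21,9)=48279 f(21,11)=19019 f(21,13)=5775 f(21,15)=1309 f(21,17)=209 f(21,19)=21 f(21,21)=1
Σ_s f(21,s) = 705432
P = 705432/2097152 = 88179/262144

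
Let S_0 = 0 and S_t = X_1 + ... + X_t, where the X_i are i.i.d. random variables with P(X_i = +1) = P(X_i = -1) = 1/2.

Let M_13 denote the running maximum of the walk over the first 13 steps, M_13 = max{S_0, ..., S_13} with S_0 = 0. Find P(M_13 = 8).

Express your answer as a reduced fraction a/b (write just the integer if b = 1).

Answer: 39/4096

Derivation:
Let M_13 = max(S_0,...,S_13). Use the reflection principle: for j ≥ 1, #{paths with M_13 ≥ j} = #{S_13 ≥ j} + #{S_13 ≥ j+1}.
By reflection, #{M_13 ≥ 8} = #{S_13 ≥ 8} + #{S_13 ≥ 9} = 92 + 92 = 184.
#{M_13 ≥ 9} = #{S_13 ≥ 9} + #{S_13 ≥ 10} = 92 + 14 = 106.
#{M_13 = 8} = 184 - 106 = 78.
P(M_13 = 8) = 78/8192 = 39/4096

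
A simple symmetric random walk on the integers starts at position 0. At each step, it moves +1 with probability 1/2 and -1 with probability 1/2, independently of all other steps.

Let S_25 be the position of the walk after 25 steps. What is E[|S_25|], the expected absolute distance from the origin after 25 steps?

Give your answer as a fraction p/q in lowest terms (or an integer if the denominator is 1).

Answer: 16900975/4194304

Derivation:
S_25 takes values m ≡ 1 (mod 2) with |m| ≤ 25; P(S_25=m) = C(25,(25+m)/2)/2^25.
Total paths: 2^25 = 33554432
Distribution: P(S=-25)=1/33554432, P(S=-23)=25/33554432, P(S=-21)=300/33554432, P(S=-19)=2300/33554432, P(S=-17)=12650/33554432, P(S=-15)=53130/33554432, P(S=-13)=177100/33554432, P(S=-11)=480700/33554432, P(S=-9)=1081575/33554432, P(S=-7)=2042975/33554432, P(S=-5)=3268760/33554432, P(S=-3)=4457400/33554432, P(S=-1)=5200300/33554432, P(S=1)=5200300/33554432, P(S=3)=4457400/33554432, P(S=5)=3268760/33554432, P(S=7)=2042975/33554432, P(S=9)=1081575/33554432, P(S=11)=480700/33554432, P(S=13)=177100/33554432, P(S=15)=53130/33554432, P(S=17)=12650/33554432, P(S=19)=2300/33554432, P(S=21)=300/33554432, P(S=23)=25/33554432, P(S=25)=1/33554432
E[|S_25|] = Σ_m |m|·P(S_25=m) = 135207800/33554432 = 16900975/4194304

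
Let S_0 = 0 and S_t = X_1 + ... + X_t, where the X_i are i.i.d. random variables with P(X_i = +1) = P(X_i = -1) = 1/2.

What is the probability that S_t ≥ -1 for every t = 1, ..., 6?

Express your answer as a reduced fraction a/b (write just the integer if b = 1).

Let f(t,s) = #length-t paths at position s with S_1..S_t all ≥ -1.
f(t,s) = f(t-1,s-1) + f(t-1,s+1) for s ≥ -1; f(t,s) = 0 for s < -1.
t=0: f(0,0)=1
t=1: f(1,-1)=1 f(1,1)=1
t=2: f(2,0)=2 f(2,2)=1
t=3: f(3,-1)=2 f(3,1)=3 f(3,3)=1
t=4: f(4,0)=5 f(4,2)=4 f(4,4)=1
t=5: f(5,-1)=5 f(5,1)=9 f(5,3)=5 f(5,5)=1
t=6: f(6,0)=14 f(6,2)=14 f(6,4)=6 f(6,6)=1
Σ_s f(6,s) = 35
P = 35/64 = 35/64

Answer: 35/64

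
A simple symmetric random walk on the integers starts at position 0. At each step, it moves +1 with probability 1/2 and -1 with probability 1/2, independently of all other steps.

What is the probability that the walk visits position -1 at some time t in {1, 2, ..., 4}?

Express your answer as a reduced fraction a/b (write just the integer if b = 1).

Count via complement. Let g(t,s) = #length-t paths at position s with S_1..S_t all ≠ -1.
g(t,s) = g(t-1,s-1) + g(t-1,s+1) for s ≠ -1; g(t,-1) = 0.
t=0: g(0,0)=1
t=1: g(1,1)=1
t=2: g(2,0)=1 g(2,2)=1
t=3: g(3,1)=2 g(3,3)=1
t=4: g(4,0)=2 g(4,2)=3 g(4,4)=1
Paths never hitting -1: Σ_s g(4,s) = 6
Paths hitting -1: 2^4 - 6 = 10
P = 10/16 = 5/8

Answer: 5/8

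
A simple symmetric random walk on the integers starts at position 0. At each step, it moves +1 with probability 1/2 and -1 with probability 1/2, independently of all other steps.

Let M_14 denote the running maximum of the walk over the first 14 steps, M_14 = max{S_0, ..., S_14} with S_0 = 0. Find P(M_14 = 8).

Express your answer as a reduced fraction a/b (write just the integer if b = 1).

Answer: 91/4096

Derivation:
Let M_14 = max(S_0,...,S_14). Use the reflection principle: for j ≥ 1, #{paths with M_14 ≥ j} = #{S_14 ≥ j} + #{S_14 ≥ j+1}.
By reflection, #{M_14 ≥ 8} = #{S_14 ≥ 8} + #{S_14 ≥ 9} = 470 + 106 = 576.
#{M_14 ≥ 9} = #{S_14 ≥ 9} + #{S_14 ≥ 10} = 106 + 106 = 212.
#{M_14 = 8} = 576 - 212 = 364.
P(M_14 = 8) = 364/16384 = 91/4096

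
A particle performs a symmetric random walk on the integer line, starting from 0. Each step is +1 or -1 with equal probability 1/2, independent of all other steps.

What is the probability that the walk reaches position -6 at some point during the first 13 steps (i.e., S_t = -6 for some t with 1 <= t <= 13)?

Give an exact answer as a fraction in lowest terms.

Answer: 189/2048

Derivation:
Count via complement. Let g(t,s) = #length-t paths at position s with S_1..S_t all ≠ -6.
g(t,s) = g(t-1,s-1) + g(t-1,s+1) for s ≠ -6; g(t,-6) = 0.
t=0: g(0,0)=1
t=1: g(1,-1)=1 g(1,1)=1
t=2: g(2,-2)=1 g(2,0)=2 g(2,2)=1
t=3: g(3,-3)=1 g(3,-1)=3 g(3,1)=3 g(3,3)=1
t=4: g(4,-4)=1 g(4,-2)=4 g(4,0)=6 g(4,2)=4 g(4,4)=1
t=5: g(5,-5)=1 g(5,-3)=5 g(5,-1)=10 g(5,1)=10 g(5,3)=5 g(5,5)=1
t=6: g(6,-4)=6 g(6,-2)=15 g(6,0)=20 g(6,2)=15 g(6,4)=6 g(6,6)=1
t=7: g(7,-5)=6 g(7,-3)=21 g(7,-1)=35 g(7,1)=35 g(7,3)=21 g(7,5)=7 g(7,7)=1
t=8: g(8,-4)=27 g(8,-2)=56 g(8,0)=70 g(8,2)=56 g(8,4)=28 g(8,6)=8 g(8,8)=1
t=9: g(9,-5)=27 g(9,-3)=83 g(9,-1)=126 g(9,1)=126 g(9,3)=84 g(9,5)=36 g(9,7)=9 g(9,9)=1
t=10: g(10,-4)=110 g(10,-2)=209 g(10,0)=252 g(10,2)=210 g(10,4)=120 g(10,6)=45 g(10,8)=10 g(10,10)=1
t=11: g(11,-5)=110 g(11,-3)=319 g(11,-1)=461 g(11,1)=462 g(11,3)=330 g(11,5)=165 g(11,7)=55 g(11,9)=11 g(11,11)=1
t=12: g(12,-4)=429 g(12,-2)=780 g(12,0)=923 g(12,2)=792 g(12,4)=495 g(12,6)=220 g(12,8)=66 g(12,10)=12 g(12,12)=1
t=13: g(13,-5)=429 g(13,-3)=1209 g(13,-1)=1703 g(13,1)=1715 g(13,3)=1287 g(13,5)=715 g(13,7)=286 g(13,9)=78 g(13,11)=13 g(13,13)=1
Paths never hitting -6: Σ_s g(13,s) = 7436
Paths hitting -6: 2^13 - 7436 = 756
P = 756/8192 = 189/2048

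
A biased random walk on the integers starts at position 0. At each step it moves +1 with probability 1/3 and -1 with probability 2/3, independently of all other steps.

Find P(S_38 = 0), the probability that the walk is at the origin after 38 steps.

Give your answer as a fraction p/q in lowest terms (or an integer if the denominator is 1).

To be at 0 after 38 steps: need exactly 19 steps of +1 and 19 of -1.
Number of such sequences: C(38,19) = 35345263800
Each has probability (1/3)^19 · (2/3)^19 = 524288/1350851717672992089
P = 35345263800 · 524288/1350851717672992089 = 6177032555724800/450283905890997363

Answer: 6177032555724800/450283905890997363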